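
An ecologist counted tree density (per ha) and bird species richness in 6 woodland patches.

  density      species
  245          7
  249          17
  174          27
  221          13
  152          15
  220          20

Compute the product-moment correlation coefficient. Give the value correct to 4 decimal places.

n = 6, Σx = 1261, Σy = 99, Σx² = 272647, Σy² = 1861, Σxy = 20199
nΣxy − ΣxΣy = 121194 − 124839 = -3645
nΣx² − (Σx)² = 1635882 − 1590121 = 45761; nΣy² − (Σy)² = 11166 − 9801 = 1365
r = -3645 / √(45761 × 1365) = -3645 / 7903.4021 ≈ -0.4612

-0.4612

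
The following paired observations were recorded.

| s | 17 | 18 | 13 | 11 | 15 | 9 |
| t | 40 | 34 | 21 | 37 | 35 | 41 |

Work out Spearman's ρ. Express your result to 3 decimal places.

Rank s: 5, 6, 3, 2, 4, 1
Rank t: 5, 2, 1, 4, 3, 6
d = rank(s) − rank(t): 0, 4, 2, -2, 1, -5; Σd² = 50
ρ = 1 − 6Σd² / [n(n²−1)] = 1 − 6×50 / (6×35) = 1 − 300/210 ≈ -0.429

-0.429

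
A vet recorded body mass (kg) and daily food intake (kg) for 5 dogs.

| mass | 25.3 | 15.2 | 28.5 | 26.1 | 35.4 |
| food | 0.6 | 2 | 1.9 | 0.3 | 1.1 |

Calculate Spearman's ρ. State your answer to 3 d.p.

-0.200

Rank mass: 2, 1, 4, 3, 5
Rank food: 2, 5, 4, 1, 3
d = rank(mass) − rank(food): 0, -4, 0, 2, 2; Σd² = 24
ρ = 1 − 6Σd² / [n(n²−1)] = 1 − 6×24 / (5×24) = 1 − 144/120 ≈ -0.200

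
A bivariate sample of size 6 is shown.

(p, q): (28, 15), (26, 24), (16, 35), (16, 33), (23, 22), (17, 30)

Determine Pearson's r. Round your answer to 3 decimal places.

n = 6, Σp = 126, Σq = 159, Σp² = 2790, Σq² = 4499, Σpq = 3148
nΣpq − ΣpΣq = 18888 − 20034 = -1146
nΣp² − (Σp)² = 16740 − 15876 = 864; nΣq² − (Σq)² = 26994 − 25281 = 1713
r = -1146 / √(864 × 1713) = -1146 / 1216.5657 ≈ -0.942

-0.942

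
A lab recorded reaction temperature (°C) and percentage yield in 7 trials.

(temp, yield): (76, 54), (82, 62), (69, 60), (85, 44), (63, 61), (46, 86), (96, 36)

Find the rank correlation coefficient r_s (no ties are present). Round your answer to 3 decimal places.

Rank temp: 4, 5, 3, 6, 2, 1, 7
Rank yield: 3, 6, 4, 2, 5, 7, 1
d = rank(temp) − rank(yield): 1, -1, -1, 4, -3, -6, 6; Σd² = 100
ρ = 1 − 6Σd² / [n(n²−1)] = 1 − 6×100 / (7×48) = 1 − 600/336 ≈ -0.786

-0.786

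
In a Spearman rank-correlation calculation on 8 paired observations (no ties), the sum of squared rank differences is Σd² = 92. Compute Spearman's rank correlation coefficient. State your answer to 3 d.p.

ρ = 1 − 6Σd² / [n(n²−1)] = 1 − 6×92 / (8×63)
  = 1 − 552/504 = 1 − 1.0952 ≈ -0.095

-0.095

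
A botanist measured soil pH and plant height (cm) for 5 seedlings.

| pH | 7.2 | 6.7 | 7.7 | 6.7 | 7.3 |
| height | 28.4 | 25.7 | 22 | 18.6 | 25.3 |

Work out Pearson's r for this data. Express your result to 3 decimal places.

n = 5, Σx = 35.6, Σy = 120, Σx² = 254.2, Σy² = 2937.1, Σxy = 855.38
nΣxy − ΣxΣy = 4276.9 − 4272 = 4.9
nΣx² − (Σx)² = 1271 − 1267.36 = 3.64; nΣy² − (Σy)² = 14685.5 − 14400 = 285.5
r = 4.9 / √(3.64 × 285.5) = 4.9 / 32.2369 ≈ 0.152

0.152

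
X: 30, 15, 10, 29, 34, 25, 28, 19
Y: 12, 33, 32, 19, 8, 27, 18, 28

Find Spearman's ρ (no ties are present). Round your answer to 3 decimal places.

Rank X: 7, 2, 1, 6, 8, 4, 5, 3
Rank Y: 2, 8, 7, 4, 1, 5, 3, 6
d = rank(X) − rank(Y): 5, -6, -6, 2, 7, -1, 2, -3; Σd² = 164
ρ = 1 − 6Σd² / [n(n²−1)] = 1 − 6×164 / (8×63) = 1 − 984/504 ≈ -0.952

-0.952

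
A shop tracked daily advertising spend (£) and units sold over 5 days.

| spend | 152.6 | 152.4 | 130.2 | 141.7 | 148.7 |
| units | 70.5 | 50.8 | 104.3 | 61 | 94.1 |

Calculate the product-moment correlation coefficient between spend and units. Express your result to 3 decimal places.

-0.626

n = 5, Σx = 725.6, Σy = 380.7, Σx² = 105655.14, Σy² = 31005.19, Σxy = 54716.45
nΣxy − ΣxΣy = 273582.25 − 276235.92 = -2653.67
nΣx² − (Σx)² = 528275.7 − 526495.36 = 1780.34; nΣy² − (Σy)² = 155025.95 − 144932.49 = 10093.46
r = -2653.67 / √(1780.34 × 10093.46) = -2653.67 / 4239.0790 ≈ -0.626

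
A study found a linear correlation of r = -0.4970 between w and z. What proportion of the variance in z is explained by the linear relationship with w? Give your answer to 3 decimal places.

r² = (-0.4970)² = 0.247

0.247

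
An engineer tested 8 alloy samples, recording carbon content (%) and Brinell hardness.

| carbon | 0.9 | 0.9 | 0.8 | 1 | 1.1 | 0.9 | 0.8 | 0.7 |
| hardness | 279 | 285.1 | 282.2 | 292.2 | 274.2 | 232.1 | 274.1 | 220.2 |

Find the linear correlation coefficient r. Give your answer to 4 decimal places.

0.4847

n = 8, Σx = 7.1, Σy = 2139.1, Σx² = 6.41, Σy² = 576815.59, Σxy = 1909.58
nΣxy − ΣxΣy = 15276.64 − 15187.61 = 89.03
nΣx² − (Σx)² = 51.28 − 50.41 = 0.87; nΣy² − (Σy)² = 4614524.72 − 4575748.81 = 38775.91
r = 89.03 / √(0.87 × 38775.91) = 89.03 / 183.6710 ≈ 0.4847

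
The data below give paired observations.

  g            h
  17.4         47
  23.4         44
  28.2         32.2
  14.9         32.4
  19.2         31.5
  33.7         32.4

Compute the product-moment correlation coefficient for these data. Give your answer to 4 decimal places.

-0.2809

n = 6, Σg = 136.8, Σh = 219.5, Σg² = 3371.9, Σh² = 8273.61, Σgh = 4934.88
nΣgh − ΣgΣh = 29609.28 − 30027.6 = -418.32
nΣg² − (Σg)² = 20231.4 − 18714.24 = 1517.16; nΣh² − (Σh)² = 49641.66 − 48180.25 = 1461.41
r = -418.32 / √(1517.16 × 1461.41) = -418.32 / 1489.0241 ≈ -0.2809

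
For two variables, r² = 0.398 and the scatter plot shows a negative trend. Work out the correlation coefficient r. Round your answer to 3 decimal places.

|r| = √0.398 = 0.631
The association is negative, so r = −0.631.

-0.631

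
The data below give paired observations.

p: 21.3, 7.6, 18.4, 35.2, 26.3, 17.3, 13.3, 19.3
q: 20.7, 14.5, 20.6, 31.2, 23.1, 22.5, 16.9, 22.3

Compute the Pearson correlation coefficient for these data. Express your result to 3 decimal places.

n = 8, Σp = 158.7, Σq = 171.8, Σp² = 3629.41, Σq² = 3859.3, Σpq = 3680.33
nΣpq − ΣpΣq = 29442.64 − 27264.66 = 2177.98
nΣp² − (Σp)² = 29035.28 − 25185.69 = 3849.59; nΣq² − (Σq)² = 30874.4 − 29515.24 = 1359.16
r = 2177.98 / √(3849.59 × 1359.16) = 2177.98 / 2287.4022 ≈ 0.952

0.952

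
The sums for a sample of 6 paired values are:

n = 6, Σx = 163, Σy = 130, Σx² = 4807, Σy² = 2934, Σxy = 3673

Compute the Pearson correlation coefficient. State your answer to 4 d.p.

0.6704

r = (nΣxy − ΣxΣy) / √[(nΣx² − (Σx)²)(nΣy² − (Σy)²)]
Numerator: 6×3673 − 163×130 = 848
Denominator: √[(28842 − 26569)(17604 − 16900)] = √[2273 × 704] = 1264.9870
r = 848 / 1264.9870 ≈ 0.6704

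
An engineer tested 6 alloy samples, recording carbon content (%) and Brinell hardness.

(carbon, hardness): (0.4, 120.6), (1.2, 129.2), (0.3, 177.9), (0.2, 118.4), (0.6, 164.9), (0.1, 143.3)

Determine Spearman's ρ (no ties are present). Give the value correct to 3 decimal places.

0.086

Rank carbon: 4, 6, 3, 2, 5, 1
Rank hardness: 2, 3, 6, 1, 5, 4
d = rank(carbon) − rank(hardness): 2, 3, -3, 1, 0, -3; Σd² = 32
ρ = 1 − 6Σd² / [n(n²−1)] = 1 − 6×32 / (6×35) = 1 − 192/210 ≈ 0.086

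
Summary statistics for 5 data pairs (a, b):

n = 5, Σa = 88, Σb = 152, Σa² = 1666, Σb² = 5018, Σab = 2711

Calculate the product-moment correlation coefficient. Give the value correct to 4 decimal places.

0.1659

r = (nΣab − ΣaΣb) / √[(nΣa² − (Σa)²)(nΣb² − (Σb)²)]
Numerator: 5×2711 − 88×152 = 179
Denominator: √[(8330 − 7744)(25090 − 23104)] = √[586 × 1986] = 1078.7938
r = 179 / 1078.7938 ≈ 0.1659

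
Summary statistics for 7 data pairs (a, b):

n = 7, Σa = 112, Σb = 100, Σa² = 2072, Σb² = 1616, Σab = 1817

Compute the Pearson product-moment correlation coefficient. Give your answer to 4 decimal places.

r = (nΣab − ΣaΣb) / √[(nΣa² − (Σa)²)(nΣb² − (Σb)²)]
Numerator: 7×1817 − 112×100 = 1519
Denominator: √[(14504 − 12544)(11312 − 10000)] = √[1960 × 1312] = 1603.5960
r = 1519 / 1603.5960 ≈ 0.9472

0.9472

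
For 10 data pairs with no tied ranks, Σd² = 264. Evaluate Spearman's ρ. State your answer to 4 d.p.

-0.6000

ρ = 1 − 6Σd² / [n(n²−1)] = 1 − 6×264 / (10×99)
  = 1 − 1584/990 = 1 − 1.60000 ≈ -0.6000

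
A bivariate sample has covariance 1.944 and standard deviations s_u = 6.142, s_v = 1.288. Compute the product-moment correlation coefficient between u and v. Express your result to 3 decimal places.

0.246

r = Cov(u,v) / (s_u · s_v) = 1.944 / (6.142 × 1.288)
  = 1.944 / 7.9109 ≈ 0.246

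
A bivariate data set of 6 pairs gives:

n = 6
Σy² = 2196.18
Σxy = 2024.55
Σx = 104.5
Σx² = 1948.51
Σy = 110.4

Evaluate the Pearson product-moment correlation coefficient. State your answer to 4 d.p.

0.6992

r = (nΣxy − ΣxΣy) / √[(nΣx² − (Σx)²)(nΣy² − (Σy)²)]
Numerator: 6×2024.55 − 104.5×110.4 = 610.5
Denominator: √[(11691.06 − 10920.25)(13177.08 − 12188.16)] = √[770.81 × 988.92] = 873.0804
r = 610.5 / 873.0804 ≈ 0.6992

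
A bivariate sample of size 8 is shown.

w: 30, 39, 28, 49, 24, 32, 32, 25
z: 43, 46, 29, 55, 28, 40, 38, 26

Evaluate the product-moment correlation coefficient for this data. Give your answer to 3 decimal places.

0.928

n = 8, Σw = 259, Σz = 305, Σw² = 8855, Σz² = 12335, Σwz = 10409
nΣwz − ΣwΣz = 83272 − 78995 = 4277
nΣw² − (Σw)² = 70840 − 67081 = 3759; nΣz² − (Σz)² = 98680 − 93025 = 5655
r = 4277 / √(3759 × 5655) = 4277 / 4610.5471 ≈ 0.928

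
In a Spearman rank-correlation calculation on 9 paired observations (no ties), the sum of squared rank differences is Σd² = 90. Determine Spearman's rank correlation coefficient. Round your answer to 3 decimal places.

0.250

ρ = 1 − 6Σd² / [n(n²−1)] = 1 − 6×90 / (9×80)
  = 1 − 540/720 = 1 − 0.7500 ≈ 0.250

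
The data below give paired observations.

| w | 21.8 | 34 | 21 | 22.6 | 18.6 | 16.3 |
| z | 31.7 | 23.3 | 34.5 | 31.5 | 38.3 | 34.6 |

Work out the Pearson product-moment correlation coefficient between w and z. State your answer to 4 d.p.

n = 6, Σw = 134.3, Σz = 193.9, Σw² = 3194.65, Σz² = 6394.33, Σwz = 4196.02
nΣwz − ΣwΣz = 25176.12 − 26040.77 = -864.65
nΣw² − (Σw)² = 19167.9 − 18036.49 = 1131.41; nΣz² − (Σz)² = 38365.98 − 37597.21 = 768.77
r = -864.65 / √(1131.41 × 768.77) = -864.65 / 932.6275 ≈ -0.9271

-0.9271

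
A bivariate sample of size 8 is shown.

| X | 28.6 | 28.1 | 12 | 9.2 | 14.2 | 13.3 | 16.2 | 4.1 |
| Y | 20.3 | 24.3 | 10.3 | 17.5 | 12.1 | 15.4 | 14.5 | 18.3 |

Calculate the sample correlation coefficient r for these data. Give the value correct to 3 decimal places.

0.550

n = 8, ΣX = 125.7, ΣY = 132.7, ΣX² = 2493.99, ΣY² = 2343.63, ΣXY = 2234.58
nΣXY − ΣXΣY = 17876.64 − 16680.39 = 1196.25
nΣX² − (ΣX)² = 19951.92 − 15800.49 = 4151.43; nΣY² − (ΣY)² = 18749.04 − 17609.29 = 1139.75
r = 1196.25 / √(4151.43 × 1139.75) = 1196.25 / 2175.2224 ≈ 0.550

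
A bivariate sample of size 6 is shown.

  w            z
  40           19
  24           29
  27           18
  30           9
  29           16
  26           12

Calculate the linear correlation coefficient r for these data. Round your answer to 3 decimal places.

-0.171

n = 6, Σw = 176, Σz = 103, Σw² = 5322, Σz² = 2007, Σwz = 2988
nΣwz − ΣwΣz = 17928 − 18128 = -200
nΣw² − (Σw)² = 31932 − 30976 = 956; nΣz² − (Σz)² = 12042 − 10609 = 1433
r = -200 / √(956 × 1433) = -200 / 1170.4478 ≈ -0.171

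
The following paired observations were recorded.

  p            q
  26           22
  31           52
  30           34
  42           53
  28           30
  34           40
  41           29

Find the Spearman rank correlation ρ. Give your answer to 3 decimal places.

0.607

Rank p: 1, 4, 3, 7, 2, 5, 6
Rank q: 1, 6, 4, 7, 3, 5, 2
d = rank(p) − rank(q): 0, -2, -1, 0, -1, 0, 4; Σd² = 22
ρ = 1 − 6Σd² / [n(n²−1)] = 1 − 6×22 / (7×48) = 1 − 132/336 ≈ 0.607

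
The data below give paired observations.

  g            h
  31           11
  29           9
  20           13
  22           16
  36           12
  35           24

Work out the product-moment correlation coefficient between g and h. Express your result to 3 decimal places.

n = 6, Σg = 173, Σh = 85, Σg² = 5207, Σh² = 1347, Σgh = 2486
nΣgh − ΣgΣh = 14916 − 14705 = 211
nΣg² − (Σg)² = 31242 − 29929 = 1313; nΣh² − (Σh)² = 8082 − 7225 = 857
r = 211 / √(1313 × 857) = 211 / 1060.7738 ≈ 0.199

0.199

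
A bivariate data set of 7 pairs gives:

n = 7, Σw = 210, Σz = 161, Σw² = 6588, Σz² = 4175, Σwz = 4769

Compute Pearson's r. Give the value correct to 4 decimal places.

r = (nΣwz − ΣwΣz) / √[(nΣw² − (Σw)²)(nΣz² − (Σz)²)]
Numerator: 7×4769 − 210×161 = -427
Denominator: √[(46116 − 44100)(29225 − 25921)] = √[2016 × 3304] = 2580.8650
r = -427 / 2580.8650 ≈ -0.1654

-0.1654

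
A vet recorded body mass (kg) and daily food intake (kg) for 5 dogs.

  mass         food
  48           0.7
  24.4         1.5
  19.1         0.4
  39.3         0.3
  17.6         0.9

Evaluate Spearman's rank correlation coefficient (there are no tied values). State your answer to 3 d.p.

-0.300

Rank mass: 5, 3, 2, 4, 1
Rank food: 3, 5, 2, 1, 4
d = rank(mass) − rank(food): 2, -2, 0, 3, -3; Σd² = 26
ρ = 1 − 6Σd² / [n(n²−1)] = 1 − 6×26 / (5×24) = 1 − 156/120 ≈ -0.300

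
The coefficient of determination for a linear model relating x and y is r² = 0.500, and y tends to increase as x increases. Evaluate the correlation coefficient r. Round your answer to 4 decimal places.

|r| = √0.500 = 0.7071
The association is positive, so r = 0.7071.

0.7071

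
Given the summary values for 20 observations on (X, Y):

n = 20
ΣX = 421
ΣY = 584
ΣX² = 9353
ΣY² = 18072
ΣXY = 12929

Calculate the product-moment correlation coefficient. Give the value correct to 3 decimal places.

r = (nΣXY − ΣXΣY) / √[(nΣX² − (ΣX)²)(nΣY² − (ΣY)²)]
Numerator: 20×12929 − 421×584 = 12716
Denominator: √[(187060 − 177241)(361440 − 341056)] = √[9819 × 20384] = 14147.4555
r = 12716 / 14147.4555 ≈ 0.899

0.899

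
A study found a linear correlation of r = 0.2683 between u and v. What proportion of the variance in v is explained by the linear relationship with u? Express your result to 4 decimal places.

r² = (0.2683)² = 0.0720

0.0720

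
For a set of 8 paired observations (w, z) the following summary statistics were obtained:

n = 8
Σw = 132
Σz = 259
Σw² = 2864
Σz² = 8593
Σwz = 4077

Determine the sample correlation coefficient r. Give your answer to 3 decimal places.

r = (nΣwz − ΣwΣz) / √[(nΣw² − (Σw)²)(nΣz² − (Σz)²)]
Numerator: 8×4077 − 132×259 = -1572
Denominator: √[(22912 − 17424)(68744 − 67081)] = √[5488 × 1663] = 3021.0170
r = -1572 / 3021.0170 ≈ -0.520

-0.520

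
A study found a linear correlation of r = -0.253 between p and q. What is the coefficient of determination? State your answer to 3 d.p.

0.064

r² = (-0.253)² = 0.064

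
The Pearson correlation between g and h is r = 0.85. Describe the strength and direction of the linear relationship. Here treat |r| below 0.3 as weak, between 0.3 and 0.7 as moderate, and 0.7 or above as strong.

r = 0.85 > 0 so the relationship is positive.
|r| = 0.85, which falls in the strong range.

strong positive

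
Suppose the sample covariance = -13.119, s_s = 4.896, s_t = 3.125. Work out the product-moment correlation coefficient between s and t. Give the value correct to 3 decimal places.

r = Cov(s,t) / (s_s · s_t) = -13.119 / (4.896 × 3.125)
  = -13.119 / 15.3000 ≈ -0.857

-0.857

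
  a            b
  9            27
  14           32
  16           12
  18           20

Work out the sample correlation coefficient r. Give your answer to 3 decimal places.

-0.534

n = 4, Σa = 57, Σb = 91, Σa² = 857, Σb² = 2297, Σab = 1243
nΣab − ΣaΣb = 4972 − 5187 = -215
nΣa² − (Σa)² = 3428 − 3249 = 179; nΣb² − (Σb)² = 9188 − 8281 = 907
r = -215 / √(179 × 907) = -215 / 402.9305 ≈ -0.534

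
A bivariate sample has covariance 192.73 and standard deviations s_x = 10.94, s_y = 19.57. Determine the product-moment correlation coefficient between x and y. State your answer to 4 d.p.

0.9002

r = Cov(x,y) / (s_x · s_y) = 192.73 / (10.94 × 19.57)
  = 192.73 / 214.0958 ≈ 0.9002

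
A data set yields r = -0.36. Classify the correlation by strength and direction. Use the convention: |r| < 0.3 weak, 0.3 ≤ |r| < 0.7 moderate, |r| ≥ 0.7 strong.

moderate negative

r = -0.36 < 0 so the relationship is negative.
|r| = 0.36, which falls in the moderate range.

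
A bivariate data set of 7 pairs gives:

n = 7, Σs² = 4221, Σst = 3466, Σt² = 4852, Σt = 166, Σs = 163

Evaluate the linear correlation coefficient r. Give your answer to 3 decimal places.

r = (nΣst − ΣsΣt) / √[(nΣs² − (Σs)²)(nΣt² − (Σt)²)]
Numerator: 7×3466 − 163×166 = -2796
Denominator: √[(29547 − 26569)(33964 − 27556)] = √[2978 × 6408] = 4368.4121
r = -2796 / 4368.4121 ≈ -0.640

-0.640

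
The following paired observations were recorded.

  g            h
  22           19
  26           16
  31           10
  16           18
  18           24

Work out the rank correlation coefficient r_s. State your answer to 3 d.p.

Rank g: 3, 4, 5, 1, 2
Rank h: 4, 2, 1, 3, 5
d = rank(g) − rank(h): -1, 2, 4, -2, -3; Σd² = 34
ρ = 1 − 6Σd² / [n(n²−1)] = 1 − 6×34 / (5×24) = 1 − 204/120 ≈ -0.700

-0.700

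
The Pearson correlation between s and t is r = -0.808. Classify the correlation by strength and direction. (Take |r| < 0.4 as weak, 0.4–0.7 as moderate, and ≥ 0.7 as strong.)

strong negative

r = -0.808 < 0 so the relationship is negative.
|r| = 0.808, which falls in the strong range.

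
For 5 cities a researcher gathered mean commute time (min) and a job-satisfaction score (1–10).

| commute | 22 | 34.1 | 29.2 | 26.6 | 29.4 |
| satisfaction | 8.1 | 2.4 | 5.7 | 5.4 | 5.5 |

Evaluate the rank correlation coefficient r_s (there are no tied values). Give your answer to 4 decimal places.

Rank commute: 1, 5, 3, 2, 4
Rank satisfaction: 5, 1, 4, 2, 3
d = rank(commute) − rank(satisfaction): -4, 4, -1, 0, 1; Σd² = 34
ρ = 1 − 6Σd² / [n(n²−1)] = 1 − 6×34 / (5×24) = 1 − 204/120 ≈ -0.7000

-0.7000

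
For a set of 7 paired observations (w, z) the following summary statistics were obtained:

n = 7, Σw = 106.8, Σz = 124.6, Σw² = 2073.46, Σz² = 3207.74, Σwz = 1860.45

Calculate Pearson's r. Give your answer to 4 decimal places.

-0.0612

r = (nΣwz − ΣwΣz) / √[(nΣw² − (Σw)²)(nΣz² − (Σz)²)]
Numerator: 7×1860.45 − 106.8×124.6 = -284.13
Denominator: √[(14514.22 − 11406.24)(22454.18 − 15525.16)] = √[3107.98 × 6929.02] = 4640.6094
r = -284.13 / 4640.6094 ≈ -0.0612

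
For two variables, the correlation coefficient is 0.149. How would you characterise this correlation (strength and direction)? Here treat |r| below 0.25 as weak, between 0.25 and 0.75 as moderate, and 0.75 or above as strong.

r = 0.149 > 0 so the relationship is positive.
|r| = 0.149, which falls in the weak range.

weak positive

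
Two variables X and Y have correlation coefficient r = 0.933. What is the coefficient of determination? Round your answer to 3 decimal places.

0.870

r² = (0.933)² = 0.870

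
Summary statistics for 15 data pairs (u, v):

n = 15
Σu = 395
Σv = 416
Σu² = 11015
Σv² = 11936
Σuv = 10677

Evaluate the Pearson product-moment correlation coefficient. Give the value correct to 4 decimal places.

-0.5613

r = (nΣuv − ΣuΣv) / √[(nΣu² − (Σu)²)(nΣv² − (Σv)²)]
Numerator: 15×10677 − 395×416 = -4165
Denominator: √[(165225 − 156025)(179040 − 173056)] = √[9200 × 5984] = 7419.7574
r = -4165 / 7419.7574 ≈ -0.5613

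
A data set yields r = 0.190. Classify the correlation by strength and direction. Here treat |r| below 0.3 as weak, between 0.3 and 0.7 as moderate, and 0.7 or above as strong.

r = 0.190 > 0 so the relationship is positive.
|r| = 0.190, which falls in the weak range.

weak positive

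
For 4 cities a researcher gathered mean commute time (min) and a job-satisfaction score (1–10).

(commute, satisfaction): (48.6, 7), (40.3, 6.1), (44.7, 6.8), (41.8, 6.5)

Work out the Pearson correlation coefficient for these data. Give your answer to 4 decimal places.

0.9431

n = 4, Σx = 175.4, Σy = 26.4, Σx² = 7731.38, Σy² = 174.7, Σxy = 1161.69
nΣxy − ΣxΣy = 4646.76 − 4630.56 = 16.2
nΣx² − (Σx)² = 30925.52 − 30765.16 = 160.36; nΣy² − (Σy)² = 698.8 − 696.96 = 1.84
r = 16.2 / √(160.36 × 1.84) = 16.2 / 17.1774 ≈ 0.9431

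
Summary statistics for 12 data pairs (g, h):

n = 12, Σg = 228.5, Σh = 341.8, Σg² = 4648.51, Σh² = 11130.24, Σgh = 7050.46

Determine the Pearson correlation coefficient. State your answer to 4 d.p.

r = (nΣgh − ΣgΣh) / √[(nΣg² − (Σg)²)(nΣh² − (Σh)²)]
Numerator: 12×7050.46 − 228.5×341.8 = 6504.22
Denominator: √[(55782.12 − 52212.25)(133562.88 − 116827.24)] = √[3569.87 × 16735.64] = 7729.4281
r = 6504.22 / 7729.4281 ≈ 0.8415

0.8415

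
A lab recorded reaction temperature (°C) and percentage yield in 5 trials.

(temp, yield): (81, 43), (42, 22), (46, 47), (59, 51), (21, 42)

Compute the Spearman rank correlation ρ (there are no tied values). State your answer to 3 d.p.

0.600

Rank temp: 5, 2, 3, 4, 1
Rank yield: 3, 1, 4, 5, 2
d = rank(temp) − rank(yield): 2, 1, -1, -1, -1; Σd² = 8
ρ = 1 − 6Σd² / [n(n²−1)] = 1 − 6×8 / (5×24) = 1 − 48/120 ≈ 0.600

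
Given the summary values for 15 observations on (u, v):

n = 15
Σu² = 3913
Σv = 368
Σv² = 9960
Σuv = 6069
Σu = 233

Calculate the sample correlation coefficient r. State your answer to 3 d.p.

0.674

r = (nΣuv − ΣuΣv) / √[(nΣu² − (Σu)²)(nΣv² − (Σv)²)]
Numerator: 15×6069 − 233×368 = 5291
Denominator: √[(58695 − 54289)(149400 − 135424)] = √[4406 × 13976] = 7847.1814
r = 5291 / 7847.1814 ≈ 0.674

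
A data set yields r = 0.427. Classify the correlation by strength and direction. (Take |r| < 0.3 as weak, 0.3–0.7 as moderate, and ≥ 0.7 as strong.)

r = 0.427 > 0 so the relationship is positive.
|r| = 0.427, which falls in the moderate range.

moderate positive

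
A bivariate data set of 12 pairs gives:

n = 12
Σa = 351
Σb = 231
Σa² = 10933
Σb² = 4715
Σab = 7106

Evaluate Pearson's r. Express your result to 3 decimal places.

0.826

r = (nΣab − ΣaΣb) / √[(nΣa² − (Σa)²)(nΣb² − (Σb)²)]
Numerator: 12×7106 − 351×231 = 4191
Denominator: √[(131196 − 123201)(56580 − 53361)] = √[7995 × 3219] = 5073.0568
r = 4191 / 5073.0568 ≈ 0.826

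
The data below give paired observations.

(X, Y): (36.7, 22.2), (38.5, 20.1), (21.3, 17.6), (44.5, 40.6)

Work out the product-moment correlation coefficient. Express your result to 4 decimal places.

n = 4, ΣX = 141, ΣY = 100.5, ΣX² = 5263.08, ΣY² = 2854.97, ΣXY = 3770.17
nΣXY − ΣXΣY = 15080.68 − 14170.5 = 910.18
nΣX² − (ΣX)² = 21052.32 − 19881 = 1171.32; nΣY² − (ΣY)² = 11419.88 − 10100.25 = 1319.63
r = 910.18 / √(1171.32 × 1319.63) = 910.18 / 1243.2655 ≈ 0.7321

0.7321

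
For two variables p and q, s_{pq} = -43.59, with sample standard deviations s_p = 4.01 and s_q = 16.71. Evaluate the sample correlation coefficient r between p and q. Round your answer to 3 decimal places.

r = Cov(p,q) / (s_p · s_q) = -43.59 / (4.01 × 16.71)
  = -43.59 / 67.0071 ≈ -0.651

-0.651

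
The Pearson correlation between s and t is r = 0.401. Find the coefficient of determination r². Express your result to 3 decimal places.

0.161

r² = (0.401)² = 0.161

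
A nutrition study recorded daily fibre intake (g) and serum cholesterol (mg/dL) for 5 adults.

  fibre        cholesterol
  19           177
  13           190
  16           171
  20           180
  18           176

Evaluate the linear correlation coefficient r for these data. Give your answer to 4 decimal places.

n = 5, Σx = 86, Σy = 894, Σx² = 1510, Σy² = 160046, Σxy = 15337
nΣxy − ΣxΣy = 76685 − 76884 = -199
nΣx² − (Σx)² = 7550 − 7396 = 154; nΣy² − (Σy)² = 800230 − 799236 = 994
r = -199 / √(154 × 994) = -199 / 391.2493 ≈ -0.5086

-0.5086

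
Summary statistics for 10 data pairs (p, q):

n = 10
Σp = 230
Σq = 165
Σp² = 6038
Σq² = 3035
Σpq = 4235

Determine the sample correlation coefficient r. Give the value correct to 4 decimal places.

r = (nΣpq − ΣpΣq) / √[(nΣp² − (Σp)²)(nΣq² − (Σq)²)]
Numerator: 10×4235 − 230×165 = 4400
Denominator: √[(60380 − 52900)(30350 − 27225)] = √[7480 × 3125] = 4834.7699
r = 4400 / 4834.7699 ≈ 0.9101

0.9101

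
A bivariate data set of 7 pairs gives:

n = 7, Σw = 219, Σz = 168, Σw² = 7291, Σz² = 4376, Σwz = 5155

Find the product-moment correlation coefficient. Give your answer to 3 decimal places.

-0.260

r = (nΣwz − ΣwΣz) / √[(nΣw² − (Σw)²)(nΣz² − (Σz)²)]
Numerator: 7×5155 − 219×168 = -707
Denominator: √[(51037 − 47961)(30632 − 28224)] = √[3076 × 2408] = 2721.5819
r = -707 / 2721.5819 ≈ -0.260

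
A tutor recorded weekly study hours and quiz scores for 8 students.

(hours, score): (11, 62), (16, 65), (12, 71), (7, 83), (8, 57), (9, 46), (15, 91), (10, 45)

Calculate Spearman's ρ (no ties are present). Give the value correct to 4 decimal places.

0.3095

Rank hours: 5, 8, 6, 1, 2, 3, 7, 4
Rank score: 4, 5, 6, 7, 3, 2, 8, 1
d = rank(hours) − rank(score): 1, 3, 0, -6, -1, 1, -1, 3; Σd² = 58
ρ = 1 − 6Σd² / [n(n²−1)] = 1 − 6×58 / (8×63) = 1 − 348/504 ≈ 0.3095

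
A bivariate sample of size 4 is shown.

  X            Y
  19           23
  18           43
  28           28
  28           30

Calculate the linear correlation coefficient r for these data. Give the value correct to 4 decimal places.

-0.3413

n = 4, ΣX = 93, ΣY = 124, ΣX² = 2253, ΣY² = 4062, ΣXY = 2835
nΣXY − ΣXΣY = 11340 − 11532 = -192
nΣX² − (ΣX)² = 9012 − 8649 = 363; nΣY² − (ΣY)² = 16248 − 15376 = 872
r = -192 / √(363 × 872) = -192 / 562.6153 ≈ -0.3413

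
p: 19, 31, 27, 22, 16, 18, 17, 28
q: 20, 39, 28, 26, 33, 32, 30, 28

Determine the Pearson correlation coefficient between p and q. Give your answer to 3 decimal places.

0.289

n = 8, Σp = 178, Σq = 236, Σp² = 4188, Σq² = 7178, Σpq = 5315
nΣpq − ΣpΣq = 42520 − 42008 = 512
nΣp² − (Σp)² = 33504 − 31684 = 1820; nΣq² − (Σq)² = 57424 − 55696 = 1728
r = 512 / √(1820 × 1728) = 512 / 1773.4035 ≈ 0.289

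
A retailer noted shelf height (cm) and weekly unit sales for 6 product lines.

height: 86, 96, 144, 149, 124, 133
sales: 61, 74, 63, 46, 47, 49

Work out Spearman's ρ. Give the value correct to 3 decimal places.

-0.486

Rank height: 1, 2, 5, 6, 3, 4
Rank sales: 4, 6, 5, 1, 2, 3
d = rank(height) − rank(sales): -3, -4, 0, 5, 1, 1; Σd² = 52
ρ = 1 − 6Σd² / [n(n²−1)] = 1 − 6×52 / (6×35) = 1 − 312/210 ≈ -0.486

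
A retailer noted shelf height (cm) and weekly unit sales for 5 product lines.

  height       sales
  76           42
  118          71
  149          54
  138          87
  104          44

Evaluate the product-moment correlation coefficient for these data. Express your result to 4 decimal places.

n = 5, Σx = 585, Σy = 298, Σx² = 71761, Σy² = 19226, Σxy = 36198
nΣxy − ΣxΣy = 180990 − 174330 = 6660
nΣx² − (Σx)² = 358805 − 342225 = 16580; nΣy² − (Σy)² = 96130 − 88804 = 7326
r = 6660 / √(16580 × 7326) = 6660 / 11021.1197 ≈ 0.6043

0.6043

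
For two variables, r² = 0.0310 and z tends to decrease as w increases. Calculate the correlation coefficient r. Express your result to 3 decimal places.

-0.176

|r| = √0.0310 = 0.176
The association is negative, so r = −0.176.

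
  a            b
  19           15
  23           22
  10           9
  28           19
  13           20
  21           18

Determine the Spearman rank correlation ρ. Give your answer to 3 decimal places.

Rank a: 3, 5, 1, 6, 2, 4
Rank b: 2, 6, 1, 4, 5, 3
d = rank(a) − rank(b): 1, -1, 0, 2, -3, 1; Σd² = 16
ρ = 1 − 6Σd² / [n(n²−1)] = 1 − 6×16 / (6×35) = 1 − 96/210 ≈ 0.543

0.543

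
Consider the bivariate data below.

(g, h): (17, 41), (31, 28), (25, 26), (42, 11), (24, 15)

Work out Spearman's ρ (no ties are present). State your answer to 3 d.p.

-0.600

Rank g: 1, 4, 3, 5, 2
Rank h: 5, 4, 3, 1, 2
d = rank(g) − rank(h): -4, 0, 0, 4, 0; Σd² = 32
ρ = 1 − 6Σd² / [n(n²−1)] = 1 − 6×32 / (5×24) = 1 − 192/120 ≈ -0.600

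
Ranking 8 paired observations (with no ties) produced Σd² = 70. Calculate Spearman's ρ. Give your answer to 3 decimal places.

0.167

ρ = 1 − 6Σd² / [n(n²−1)] = 1 − 6×70 / (8×63)
  = 1 − 420/504 = 1 − 0.8333 ≈ 0.167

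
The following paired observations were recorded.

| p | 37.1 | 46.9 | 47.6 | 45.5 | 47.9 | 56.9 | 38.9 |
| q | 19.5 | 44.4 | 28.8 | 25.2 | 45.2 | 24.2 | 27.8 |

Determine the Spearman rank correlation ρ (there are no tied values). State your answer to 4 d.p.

0.3929

Rank p: 1, 4, 5, 3, 6, 7, 2
Rank q: 1, 6, 5, 3, 7, 2, 4
d = rank(p) − rank(q): 0, -2, 0, 0, -1, 5, -2; Σd² = 34
ρ = 1 − 6Σd² / [n(n²−1)] = 1 − 6×34 / (7×48) = 1 − 204/336 ≈ 0.3929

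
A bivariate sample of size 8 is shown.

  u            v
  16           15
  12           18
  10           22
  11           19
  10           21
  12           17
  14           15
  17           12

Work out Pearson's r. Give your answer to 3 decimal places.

n = 8, Σu = 102, Σv = 139, Σu² = 1350, Σv² = 2493, Σuv = 1713
nΣuv − ΣuΣv = 13704 − 14178 = -474
nΣu² − (Σu)² = 10800 − 10404 = 396; nΣv² − (Σv)² = 19944 − 19321 = 623
r = -474 / √(396 × 623) = -474 / 496.6971 ≈ -0.954

-0.954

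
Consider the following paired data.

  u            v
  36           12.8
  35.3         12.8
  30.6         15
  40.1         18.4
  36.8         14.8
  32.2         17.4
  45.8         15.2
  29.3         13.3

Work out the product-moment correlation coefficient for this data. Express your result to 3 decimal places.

n = 8, Σu = 286.1, Σv = 119.7, Σu² = 10433.67, Σv² = 1820.97, Σuv = 4300.25
nΣuv − ΣuΣv = 34402 − 34246.17 = 155.83
nΣu² − (Σu)² = 83469.36 − 81853.21 = 1616.15; nΣv² − (Σv)² = 14567.76 − 14328.09 = 239.67
r = 155.83 / √(1616.15 × 239.67) = 155.83 / 622.3686 ≈ 0.250

0.250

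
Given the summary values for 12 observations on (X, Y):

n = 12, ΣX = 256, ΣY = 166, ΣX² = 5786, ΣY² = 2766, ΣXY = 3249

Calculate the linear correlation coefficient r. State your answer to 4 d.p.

-0.7486

r = (nΣXY − ΣXΣY) / √[(nΣX² − (ΣX)²)(nΣY² − (ΣY)²)]
Numerator: 12×3249 − 256×166 = -3508
Denominator: √[(69432 − 65536)(33192 − 27556)] = √[3896 × 5636] = 4685.9210
r = -3508 / 4685.9210 ≈ -0.7486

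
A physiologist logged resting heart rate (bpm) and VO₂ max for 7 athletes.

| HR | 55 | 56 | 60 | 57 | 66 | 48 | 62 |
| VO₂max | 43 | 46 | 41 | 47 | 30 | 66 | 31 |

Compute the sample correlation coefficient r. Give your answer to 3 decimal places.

-0.954

n = 7, Σx = 404, Σy = 304, Σx² = 23514, Σy² = 14072, Σxy = 17150
nΣxy − ΣxΣy = 120050 − 122816 = -2766
nΣx² − (Σx)² = 164598 − 163216 = 1382; nΣy² − (Σy)² = 98504 − 92416 = 6088
r = -2766 / √(1382 × 6088) = -2766 / 2900.6234 ≈ -0.954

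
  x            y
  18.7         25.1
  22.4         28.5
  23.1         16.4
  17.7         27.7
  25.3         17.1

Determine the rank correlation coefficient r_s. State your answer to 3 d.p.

Rank x: 2, 3, 4, 1, 5
Rank y: 3, 5, 1, 4, 2
d = rank(x) − rank(y): -1, -2, 3, -3, 3; Σd² = 32
ρ = 1 − 6Σd² / [n(n²−1)] = 1 − 6×32 / (5×24) = 1 − 192/120 ≈ -0.600

-0.600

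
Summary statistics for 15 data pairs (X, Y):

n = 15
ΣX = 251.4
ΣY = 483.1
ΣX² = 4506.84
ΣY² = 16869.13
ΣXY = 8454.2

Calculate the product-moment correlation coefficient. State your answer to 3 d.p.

0.577

r = (nΣXY − ΣXΣY) / √[(nΣX² − (ΣX)²)(nΣY² − (ΣY)²)]
Numerator: 15×8454.2 − 251.4×483.1 = 5361.66
Denominator: √[(67602.6 − 63201.96)(253036.95 − 233385.61)] = √[4400.64 × 19651.34] = 9299.3802
r = 5361.66 / 9299.3802 ≈ 0.577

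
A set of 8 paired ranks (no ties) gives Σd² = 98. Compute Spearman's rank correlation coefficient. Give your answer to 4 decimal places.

ρ = 1 − 6Σd² / [n(n²−1)] = 1 − 6×98 / (8×63)
  = 1 − 588/504 = 1 − 1.16667 ≈ -0.1667

-0.1667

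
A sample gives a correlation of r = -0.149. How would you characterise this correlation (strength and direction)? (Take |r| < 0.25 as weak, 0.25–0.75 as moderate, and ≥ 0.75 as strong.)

r = -0.149 < 0 so the relationship is negative.
|r| = 0.149, which falls in the weak range.

weak negative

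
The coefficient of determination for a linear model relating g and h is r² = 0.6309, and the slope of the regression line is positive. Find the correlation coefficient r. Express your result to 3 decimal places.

0.794

|r| = √0.6309 = 0.794
The association is positive, so r = 0.794.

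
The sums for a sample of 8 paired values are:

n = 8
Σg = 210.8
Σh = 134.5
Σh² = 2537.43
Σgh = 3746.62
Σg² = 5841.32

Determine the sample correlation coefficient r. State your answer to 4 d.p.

0.7198

r = (nΣgh − ΣgΣh) / √[(nΣg² − (Σg)²)(nΣh² − (Σh)²)]
Numerator: 8×3746.62 − 210.8×134.5 = 1620.36
Denominator: √[(46730.56 − 44436.64)(20299.44 − 18090.25)] = √[2293.92 × 2209.19] = 2251.1564
r = 1620.36 / 2251.1564 ≈ 0.7198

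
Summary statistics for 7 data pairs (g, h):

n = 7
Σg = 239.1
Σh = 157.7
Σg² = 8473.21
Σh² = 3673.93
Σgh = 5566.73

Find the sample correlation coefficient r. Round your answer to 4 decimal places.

0.9352

r = (nΣgh − ΣgΣh) / √[(nΣg² − (Σg)²)(nΣh² − (Σh)²)]
Numerator: 7×5566.73 − 239.1×157.7 = 1261.04
Denominator: √[(59312.47 − 57168.81)(25717.51 − 24869.29)] = √[2143.66 × 848.22] = 1348.4418
r = 1261.04 / 1348.4418 ≈ 0.9352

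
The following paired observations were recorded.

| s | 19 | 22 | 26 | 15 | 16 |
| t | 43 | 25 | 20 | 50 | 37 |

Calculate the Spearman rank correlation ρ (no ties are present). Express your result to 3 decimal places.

-0.900

Rank s: 3, 4, 5, 1, 2
Rank t: 4, 2, 1, 5, 3
d = rank(s) − rank(t): -1, 2, 4, -4, -1; Σd² = 38
ρ = 1 − 6Σd² / [n(n²−1)] = 1 − 6×38 / (5×24) = 1 − 228/120 ≈ -0.900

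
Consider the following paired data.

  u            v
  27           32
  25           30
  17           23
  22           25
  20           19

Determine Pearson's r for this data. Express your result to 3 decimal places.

n = 5, Σu = 111, Σv = 129, Σu² = 2527, Σv² = 3439, Σuv = 2935
nΣuv − ΣuΣv = 14675 − 14319 = 356
nΣu² − (Σu)² = 12635 − 12321 = 314; nΣv² − (Σv)² = 17195 − 16641 = 554
r = 356 / √(314 × 554) = 356 / 417.0803 ≈ 0.854

0.854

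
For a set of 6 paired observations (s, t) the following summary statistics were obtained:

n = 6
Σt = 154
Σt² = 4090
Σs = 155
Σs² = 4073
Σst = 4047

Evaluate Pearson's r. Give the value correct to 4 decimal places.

0.7063

r = (nΣst − ΣsΣt) / √[(nΣs² − (Σs)²)(nΣt² − (Σt)²)]
Numerator: 6×4047 − 155×154 = 412
Denominator: √[(24438 − 24025)(24540 − 23716)] = √[413 × 824] = 583.3627
r = 412 / 583.3627 ≈ 0.7063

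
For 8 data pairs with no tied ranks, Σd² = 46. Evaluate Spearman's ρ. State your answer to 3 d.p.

0.452

ρ = 1 − 6Σd² / [n(n²−1)] = 1 − 6×46 / (8×63)
  = 1 − 276/504 = 1 − 0.5476 ≈ 0.452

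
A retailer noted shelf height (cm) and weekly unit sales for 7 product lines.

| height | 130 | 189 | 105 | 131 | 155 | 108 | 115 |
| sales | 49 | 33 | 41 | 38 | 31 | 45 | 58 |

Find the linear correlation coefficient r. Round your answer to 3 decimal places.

n = 7, Σx = 933, Σy = 295, Σx² = 129721, Σy² = 12965, Σxy = 38225
nΣxy − ΣxΣy = 267575 − 275235 = -7660
nΣx² − (Σx)² = 908047 − 870489 = 37558; nΣy² − (Σy)² = 90755 − 87025 = 3730
r = -7660 / √(37558 × 3730) = -7660 / 11836.0188 ≈ -0.647

-0.647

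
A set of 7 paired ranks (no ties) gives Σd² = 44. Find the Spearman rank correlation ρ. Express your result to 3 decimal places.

ρ = 1 − 6Σd² / [n(n²−1)] = 1 − 6×44 / (7×48)
  = 1 − 264/336 = 1 − 0.7857 ≈ 0.214

0.214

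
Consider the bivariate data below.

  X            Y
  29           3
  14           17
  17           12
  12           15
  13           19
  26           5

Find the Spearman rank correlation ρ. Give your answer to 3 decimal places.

Rank X: 6, 3, 4, 1, 2, 5
Rank Y: 1, 5, 3, 4, 6, 2
d = rank(X) − rank(Y): 5, -2, 1, -3, -4, 3; Σd² = 64
ρ = 1 − 6Σd² / [n(n²−1)] = 1 − 6×64 / (6×35) = 1 − 384/210 ≈ -0.829

-0.829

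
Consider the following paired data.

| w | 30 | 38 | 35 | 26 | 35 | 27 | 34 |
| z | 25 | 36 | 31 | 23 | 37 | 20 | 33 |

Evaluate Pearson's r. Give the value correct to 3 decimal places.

n = 7, Σw = 225, Σz = 205, Σw² = 7355, Σz² = 6269, Σwz = 6758
nΣwz − ΣwΣz = 47306 − 46125 = 1181
nΣw² − (Σw)² = 51485 − 50625 = 860; nΣz² − (Σz)² = 43883 − 42025 = 1858
r = 1181 / √(860 × 1858) = 1181 / 1264.0728 ≈ 0.934

0.934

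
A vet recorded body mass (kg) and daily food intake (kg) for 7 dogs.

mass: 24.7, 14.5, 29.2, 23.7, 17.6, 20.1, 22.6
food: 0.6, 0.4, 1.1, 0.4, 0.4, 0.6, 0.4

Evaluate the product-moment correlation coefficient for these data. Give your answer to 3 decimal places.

0.728

n = 7, Σx = 152.4, Σy = 3.9, Σx² = 3459.2, Σy² = 2.57, Σxy = 90.36
nΣxy − ΣxΣy = 632.52 − 594.36 = 38.16
nΣx² − (Σx)² = 24214.4 − 23225.76 = 988.64; nΣy² − (Σy)² = 17.99 − 15.21 = 2.78
r = 38.16 / √(988.64 × 2.78) = 38.16 / 52.4254 ≈ 0.728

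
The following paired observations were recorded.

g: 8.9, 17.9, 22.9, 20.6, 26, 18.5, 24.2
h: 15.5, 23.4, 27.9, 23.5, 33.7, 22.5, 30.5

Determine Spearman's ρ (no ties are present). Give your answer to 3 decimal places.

Rank g: 1, 2, 5, 4, 7, 3, 6
Rank h: 1, 3, 5, 4, 7, 2, 6
d = rank(g) − rank(h): 0, -1, 0, 0, 0, 1, 0; Σd² = 2
ρ = 1 − 6Σd² / [n(n²−1)] = 1 − 6×2 / (7×48) = 1 − 12/336 ≈ 0.964

0.964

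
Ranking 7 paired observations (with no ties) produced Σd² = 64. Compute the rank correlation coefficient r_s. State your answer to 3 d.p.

-0.143

ρ = 1 − 6Σd² / [n(n²−1)] = 1 − 6×64 / (7×48)
  = 1 − 384/336 = 1 − 1.1429 ≈ -0.143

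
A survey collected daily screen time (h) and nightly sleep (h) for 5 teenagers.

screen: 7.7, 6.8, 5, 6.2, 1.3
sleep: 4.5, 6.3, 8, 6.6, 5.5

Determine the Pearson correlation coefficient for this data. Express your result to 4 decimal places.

n = 5, Σx = 27, Σy = 30.9, Σx² = 170.66, Σy² = 197.75, Σxy = 165.56
nΣxy − ΣxΣy = 827.8 − 834.3 = -6.5
nΣx² − (Σx)² = 853.3 − 729 = 124.3; nΣy² − (Σy)² = 988.75 − 954.81 = 33.94
r = -6.5 / √(124.3 × 33.94) = -6.5 / 64.9518 ≈ -0.1001

-0.1001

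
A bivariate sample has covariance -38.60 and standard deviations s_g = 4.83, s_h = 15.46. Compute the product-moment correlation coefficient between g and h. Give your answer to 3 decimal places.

-0.517

r = Cov(g,h) / (s_g · s_h) = -38.60 / (4.83 × 15.46)
  = -38.60 / 74.6718 ≈ -0.517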